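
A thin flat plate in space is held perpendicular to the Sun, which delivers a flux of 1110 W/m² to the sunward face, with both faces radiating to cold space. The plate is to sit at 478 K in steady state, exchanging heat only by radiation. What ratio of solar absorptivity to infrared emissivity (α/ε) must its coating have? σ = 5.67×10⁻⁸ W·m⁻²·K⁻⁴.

Balance: αS·A = εσ·2A·T⁴ ⇒ α/ε = 2σT⁴/S.
α/ε = 2·5.67×10⁻⁸·(478)⁴/1110 = 2·5.67×10⁻⁸·5.220×10¹⁰/1110.

α/ε ≈ 5.33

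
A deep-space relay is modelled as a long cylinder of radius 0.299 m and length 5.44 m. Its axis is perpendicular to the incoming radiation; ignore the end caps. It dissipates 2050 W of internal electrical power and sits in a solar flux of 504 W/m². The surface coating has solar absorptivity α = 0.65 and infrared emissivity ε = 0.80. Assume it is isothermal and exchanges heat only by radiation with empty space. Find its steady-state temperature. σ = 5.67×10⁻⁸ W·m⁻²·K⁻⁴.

T ≈ 286 K

At steady state, absorbed solar power + internal power = radiated power.
Absorbed: α·S·A_cross = 0.65·504·3.253 = 1066 W (cross-section 2rL).
Total input = 1066 + 2050 = 3116 W.
Radiated: εσ·A_surf·T⁴ with A_surf = 2πrL = 10.22 m².
T⁴ = 3116/(0.80·5.67×10⁻⁸·10.22) = 6.721×10⁹ K⁴.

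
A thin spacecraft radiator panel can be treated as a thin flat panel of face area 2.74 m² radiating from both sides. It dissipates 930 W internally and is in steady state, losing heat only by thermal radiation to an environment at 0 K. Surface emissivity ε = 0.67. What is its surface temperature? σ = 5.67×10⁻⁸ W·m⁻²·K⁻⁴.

T ≈ 259 K

Steady state: internal power = radiated power, P = εσA T⁴.
Radiating area A = 2·2.74 = 5.480 m².
T⁴ = P/(εσA) = 930/(0.67·5.67×10⁻⁸·5.480) = 4.467×10⁹ K⁴.
T = (4.467×10⁹)^(1/4).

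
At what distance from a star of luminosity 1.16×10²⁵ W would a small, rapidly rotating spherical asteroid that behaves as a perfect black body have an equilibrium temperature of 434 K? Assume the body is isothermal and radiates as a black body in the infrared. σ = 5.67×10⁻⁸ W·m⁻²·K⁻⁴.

For an isothermal black-emitting sphere, (1−a)S·πr² = σ·4πr²·T⁴ ⇒ S = 4σT⁴/(1−a).
S = 4·5.67×10⁻⁸·(434)⁴/1.00 = 8046 W/m².
Flux falls as S = L/(4πd²), so d = √(L/(4πS)) = √(1.16×10²⁵/(4π·8046)).

d ≈ 1.07×10¹⁰ m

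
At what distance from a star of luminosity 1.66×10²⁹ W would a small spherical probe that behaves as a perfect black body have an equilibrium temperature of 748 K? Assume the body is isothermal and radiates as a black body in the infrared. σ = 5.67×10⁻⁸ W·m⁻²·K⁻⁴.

d ≈ 4.31×10¹¹ m

For an isothermal black-emitting sphere, (1−a)S·πr² = σ·4πr²·T⁴ ⇒ S = 4σT⁴/(1−a).
S = 4·5.67×10⁻⁸·(748)⁴/1.00 = 71000 W/m².
Flux falls as S = L/(4πd²), so d = √(L/(4πS)) = √(1.66×10²⁹/(4π·71000)).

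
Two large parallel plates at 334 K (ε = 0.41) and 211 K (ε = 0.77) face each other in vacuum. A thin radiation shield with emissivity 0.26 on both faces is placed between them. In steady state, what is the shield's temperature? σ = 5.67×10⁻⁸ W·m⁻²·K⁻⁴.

T_s ≈ 285 K

In steady state the net flux on the hot side equals that on the cold side.
σ(T₁⁴−T_s⁴)/D₁ = σ(T_s⁴−T₂⁴)/D₂, with D₁ = 1/ε₁+1/ε_s−1 = 5.285, D₂ = 1/ε_s+1/ε₂−1 = 4.145.
Solve for T_s⁴: T_s⁴ = (D₂·T₁⁴ + D₁·T₂⁴)/(D₁+D₂) = 6.581×10⁹ K⁴.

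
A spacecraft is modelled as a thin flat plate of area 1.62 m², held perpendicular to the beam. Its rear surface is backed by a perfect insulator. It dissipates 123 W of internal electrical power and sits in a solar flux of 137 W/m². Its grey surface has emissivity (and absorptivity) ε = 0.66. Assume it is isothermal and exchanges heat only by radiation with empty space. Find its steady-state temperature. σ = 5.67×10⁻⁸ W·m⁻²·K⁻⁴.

At steady state, absorbed solar power + internal power = radiated power.
Absorbed: α·S·A_cross = 0.66·137·1.620 = 146.5 W (cross-section A).
Total input = 146.5 + 123 = 269.5 W.
Radiated: εσ·A_surf·T⁴ with A_surf = A = 1.620 m².
T⁴ = 269.5/(0.66·5.67×10⁻⁸·1.620) = 4.445×10⁹ K⁴.

T ≈ 258 K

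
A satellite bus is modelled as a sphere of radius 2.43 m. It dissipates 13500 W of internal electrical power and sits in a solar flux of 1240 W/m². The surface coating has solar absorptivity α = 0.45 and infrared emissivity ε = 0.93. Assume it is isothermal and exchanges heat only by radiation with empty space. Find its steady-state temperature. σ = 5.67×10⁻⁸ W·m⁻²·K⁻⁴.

At steady state, absorbed solar power + internal power = radiated power.
Absorbed: α·S·A_cross = 0.45·1240·18.55 = 10350 W (cross-section πr²).
Total input = 10350 + 13500 = 23850 W.
Radiated: εσ·A_surf·T⁴ with A_surf = 4πr² = 74.20 m².
T⁴ = 23850/(0.93·5.67×10⁻⁸·74.20) = 6.096×10⁹ K⁴.

T ≈ 279 K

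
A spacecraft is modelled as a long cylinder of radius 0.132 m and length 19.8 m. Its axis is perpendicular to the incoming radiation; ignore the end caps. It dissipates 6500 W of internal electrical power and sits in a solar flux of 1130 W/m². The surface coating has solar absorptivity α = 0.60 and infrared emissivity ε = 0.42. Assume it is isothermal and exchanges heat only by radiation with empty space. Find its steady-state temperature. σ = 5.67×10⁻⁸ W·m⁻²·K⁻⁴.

At steady state, absorbed solar power + internal power = radiated power.
Absorbed: α·S·A_cross = 0.60·1130·5.227 = 3544 W (cross-section 2rL).
Total input = 3544 + 6500 = 10040 W.
Radiated: εσ·A_surf·T⁴ with A_surf = 2πrL = 16.42 m².
T⁴ = 10040/(0.42·5.67×10⁻⁸·16.42) = 2.568×10¹⁰ K⁴.

T ≈ 400 K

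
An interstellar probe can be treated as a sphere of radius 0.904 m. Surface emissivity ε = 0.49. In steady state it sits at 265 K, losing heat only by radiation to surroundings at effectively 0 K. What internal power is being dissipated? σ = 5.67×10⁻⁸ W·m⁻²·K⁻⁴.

Steady state: P = εσA T⁴.
A = 4πr² = 10.27 m²; T⁴ = (265)⁴ = 4.932×10⁹ K⁴.
P = 0.49 × 5.67×10⁻⁸ × 10.27 × 4.932×10⁹.

P ≈ 1410 W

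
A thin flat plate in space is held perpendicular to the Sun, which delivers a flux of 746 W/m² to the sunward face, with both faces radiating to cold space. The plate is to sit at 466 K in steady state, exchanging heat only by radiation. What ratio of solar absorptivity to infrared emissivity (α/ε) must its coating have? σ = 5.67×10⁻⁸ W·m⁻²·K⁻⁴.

α/ε ≈ 7.17

Balance: αS·A = εσ·2A·T⁴ ⇒ α/ε = 2σT⁴/S.
α/ε = 2·5.67×10⁻⁸·(466)⁴/746 = 2·5.67×10⁻⁸·4.716×10¹⁰/746.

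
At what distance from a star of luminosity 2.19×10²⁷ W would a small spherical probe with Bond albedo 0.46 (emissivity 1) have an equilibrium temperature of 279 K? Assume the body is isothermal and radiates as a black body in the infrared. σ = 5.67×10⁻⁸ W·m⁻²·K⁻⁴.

For an isothermal black-emitting sphere, (1−a)S·πr² = σ·4πr²·T⁴ ⇒ S = 4σT⁴/(1−a).
S = 4·5.67×10⁻⁸·(279)⁴/0.540 = 2545 W/m².
Flux falls as S = L/(4πd²), so d = √(L/(4πS)) = √(2.19×10²⁷/(4π·2545)).

d ≈ 2.62×10¹¹ m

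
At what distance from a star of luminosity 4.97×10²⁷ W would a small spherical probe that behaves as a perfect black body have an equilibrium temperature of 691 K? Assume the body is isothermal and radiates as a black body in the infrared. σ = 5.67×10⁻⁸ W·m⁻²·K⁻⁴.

For an isothermal black-emitting sphere, (1−a)S·πr² = σ·4πr²·T⁴ ⇒ S = 4σT⁴/(1−a).
S = 4·5.67×10⁻⁸·(691)⁴/1.00 = 51710 W/m².
Flux falls as S = L/(4πd²), so d = √(L/(4πS)) = √(4.97×10²⁷/(4π·51710)).

d ≈ 8.75×10¹⁰ m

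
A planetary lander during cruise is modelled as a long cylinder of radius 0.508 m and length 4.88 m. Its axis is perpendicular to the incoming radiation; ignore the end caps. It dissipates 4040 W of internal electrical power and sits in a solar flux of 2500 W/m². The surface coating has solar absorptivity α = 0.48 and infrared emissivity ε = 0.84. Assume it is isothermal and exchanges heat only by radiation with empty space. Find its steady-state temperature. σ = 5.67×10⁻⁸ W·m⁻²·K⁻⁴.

T ≈ 341 K

At steady state, absorbed solar power + internal power = radiated power.
Absorbed: α·S·A_cross = 0.48·2500·4.958 = 5950 W (cross-section 2rL).
Total input = 5950 + 4040 = 9990 W.
Radiated: εσ·A_surf·T⁴ with A_surf = 2πrL = 15.58 m².
T⁴ = 9990/(0.84·5.67×10⁻⁸·15.58) = 1.347×10¹⁰ K⁴.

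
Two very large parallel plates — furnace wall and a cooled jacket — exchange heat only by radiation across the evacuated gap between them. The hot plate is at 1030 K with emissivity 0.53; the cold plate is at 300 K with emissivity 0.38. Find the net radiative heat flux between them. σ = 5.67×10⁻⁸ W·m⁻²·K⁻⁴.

For two infinite grey parallel plates, q = σ(T₁⁴ − T₂⁴)/(1/ε₁ + 1/ε₂ − 1).
T₁⁴ − T₂⁴ = 1.126×10¹² − 8.100×10⁹ = 1.117×10¹² K⁴.
1/ε₁ + 1/ε₂ − 1 = 1.887 + 2.632 − 1 = 3.518.
q = 5.67×10⁻⁸ × 1.117×10¹² / 3.518.

q ≈ 18000 W/m²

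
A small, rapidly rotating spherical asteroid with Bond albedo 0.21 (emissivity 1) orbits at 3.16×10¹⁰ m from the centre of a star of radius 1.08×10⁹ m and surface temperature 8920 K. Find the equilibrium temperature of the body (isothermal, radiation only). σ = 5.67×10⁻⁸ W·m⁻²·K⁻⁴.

The star's surface emits σT_*⁴; at distance d the flux is S = σT_*⁴(R_*/d)².
S = 5.67×10⁻⁸·(8920)⁴·(1.08×10⁹/3.16×10¹⁰)² = 4.193×10⁵ W/m².
For an isothermal sphere T⁴ = (1−a)S/(4σ) = 1.460×10¹² K⁴.

T ≈ 1100 K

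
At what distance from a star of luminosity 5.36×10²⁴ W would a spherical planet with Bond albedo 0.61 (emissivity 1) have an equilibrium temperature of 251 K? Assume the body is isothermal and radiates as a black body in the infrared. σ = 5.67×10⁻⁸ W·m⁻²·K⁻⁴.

d ≈ 1.36×10¹⁰ m

For an isothermal black-emitting sphere, (1−a)S·πr² = σ·4πr²·T⁴ ⇒ S = 4σT⁴/(1−a).
S = 4·5.67×10⁻⁸·(251)⁴/0.390 = 2308 W/m².
Flux falls as S = L/(4πd²), so d = √(L/(4πS)) = √(5.36×10²⁴/(4π·2308)).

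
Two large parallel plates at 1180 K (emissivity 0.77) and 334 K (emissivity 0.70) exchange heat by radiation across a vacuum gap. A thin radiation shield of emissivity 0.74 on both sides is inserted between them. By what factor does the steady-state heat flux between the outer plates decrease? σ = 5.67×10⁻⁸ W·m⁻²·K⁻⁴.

Without shield: q₀ = σΔ(T⁴)/(1/ε₁+1/ε₂−1) with denominator 1.727.
With shield the two gaps are in series; the resistances add: (1/ε₁+1/ε_s−1)+(1/ε_s+1/ε₂−1) = 1.650+1.780 = 3.430.
Heat-flux ratio q₀/q = 3.430/1.727.

factor ≈ 1.99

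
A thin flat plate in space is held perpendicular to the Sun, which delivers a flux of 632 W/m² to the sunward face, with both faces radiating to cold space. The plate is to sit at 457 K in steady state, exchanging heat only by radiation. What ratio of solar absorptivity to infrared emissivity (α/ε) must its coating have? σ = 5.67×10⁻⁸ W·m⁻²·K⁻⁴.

Balance: αS·A = εσ·2A·T⁴ ⇒ α/ε = 2σT⁴/S.
α/ε = 2·5.67×10⁻⁸·(457)⁴/632 = 2·5.67×10⁻⁸·4.362×10¹⁰/632.

α/ε ≈ 7.83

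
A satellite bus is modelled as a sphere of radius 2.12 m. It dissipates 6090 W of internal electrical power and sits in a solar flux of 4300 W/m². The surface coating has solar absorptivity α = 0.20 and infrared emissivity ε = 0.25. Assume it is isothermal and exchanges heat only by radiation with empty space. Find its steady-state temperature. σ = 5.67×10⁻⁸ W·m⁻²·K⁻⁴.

At steady state, absorbed solar power + internal power = radiated power.
Absorbed: α·S·A_cross = 0.20·4300·14.12 = 12140 W (cross-section πr²).
Total input = 12140 + 6090 = 18230 W.
Radiated: εσ·A_surf·T⁴ with A_surf = 4πr² = 56.48 m².
T⁴ = 18230/(0.25·5.67×10⁻⁸·56.48) = 2.277×10¹⁰ K⁴.

T ≈ 388 K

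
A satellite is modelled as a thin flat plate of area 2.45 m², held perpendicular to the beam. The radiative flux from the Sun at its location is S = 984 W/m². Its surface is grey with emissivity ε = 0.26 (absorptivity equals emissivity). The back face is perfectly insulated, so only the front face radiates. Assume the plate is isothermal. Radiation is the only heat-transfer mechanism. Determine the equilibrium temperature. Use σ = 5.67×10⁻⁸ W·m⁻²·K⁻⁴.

At equilibrium, absorbed power = emitted power.
Absorbing cross-section = A = 2.450 m²; emitting surface = A = 2.450 m² (ratio 1).
εS·A_cross = εσ·A_surf·T⁴  ⇒  T⁴ = S/(1σ)   (ε cancels).
T⁴ = 984/(1·5.67×10⁻⁸) = 1.735×10¹⁰ K⁴.
T = (1.735×10¹⁰)^(1/4).

T ≈ 363 K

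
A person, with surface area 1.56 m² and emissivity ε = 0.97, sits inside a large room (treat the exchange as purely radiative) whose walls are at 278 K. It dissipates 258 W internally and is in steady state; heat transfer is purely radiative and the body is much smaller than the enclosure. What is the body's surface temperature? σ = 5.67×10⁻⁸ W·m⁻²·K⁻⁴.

For a small grey body in a large enclosure, net radiated power = εσA(T⁴ − T_w⁴).
Steady state: P = εσA(T⁴ − T_w⁴) with A = 1.56 m².
T⁴ = P/(εσA) + T_w⁴ = 258/(0.97·5.67×10⁻⁸·1.560) + (278)⁴
    = 3.007×10⁹ + 5.973×10⁹ = 8.980×10⁹ K⁴.

T ≈ 308 K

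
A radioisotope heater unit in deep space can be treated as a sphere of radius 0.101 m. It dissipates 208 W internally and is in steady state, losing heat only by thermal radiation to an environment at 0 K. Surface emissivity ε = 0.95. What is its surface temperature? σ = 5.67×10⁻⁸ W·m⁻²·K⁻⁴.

T ≈ 417 K

Steady state: internal power = radiated power, P = εσA T⁴.
Radiating area A = 4πr² = 0.1282 m².
T⁴ = P/(εσA) = 208/(0.95·5.67×10⁻⁸·0.1282) = 3.012×10¹⁰ K⁴.
T = (3.012×10¹⁰)^(1/4).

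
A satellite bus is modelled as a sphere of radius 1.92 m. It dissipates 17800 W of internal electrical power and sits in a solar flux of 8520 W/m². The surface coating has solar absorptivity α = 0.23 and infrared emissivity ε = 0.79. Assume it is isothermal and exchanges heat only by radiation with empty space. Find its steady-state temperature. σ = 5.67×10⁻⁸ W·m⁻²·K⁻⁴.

At steady state, absorbed solar power + internal power = radiated power.
Absorbed: α·S·A_cross = 0.23·8520·11.58 = 22690 W (cross-section πr²).
Total input = 22690 + 17800 = 40490 W.
Radiated: εσ·A_surf·T⁴ with A_surf = 4πr² = 46.32 m².
T⁴ = 40490/(0.79·5.67×10⁻⁸·46.32) = 1.952×10¹⁰ K⁴.

T ≈ 374 K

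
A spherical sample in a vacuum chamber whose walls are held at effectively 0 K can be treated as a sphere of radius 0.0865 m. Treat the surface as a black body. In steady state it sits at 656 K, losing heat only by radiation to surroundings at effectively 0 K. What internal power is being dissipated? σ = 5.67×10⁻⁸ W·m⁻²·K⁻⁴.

P ≈ 987 W

Steady state: P = εσA T⁴.
A = 4πr² = 0.09402 m²; T⁴ = (656)⁴ = 1.852×10¹¹ K⁴.
P = 1.0 × 5.67×10⁻⁸ × 0.09402 × 1.852×10¹¹.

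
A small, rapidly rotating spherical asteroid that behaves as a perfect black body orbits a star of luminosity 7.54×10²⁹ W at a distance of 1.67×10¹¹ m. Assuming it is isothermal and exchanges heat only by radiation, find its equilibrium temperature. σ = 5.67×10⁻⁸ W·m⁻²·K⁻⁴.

First find the stellar flux at distance d: S = L/(4πd²) = 7.54×10²⁹/(4π·(1.67×10¹¹)²) = 2.151×10⁶ W/m².
For an isothermal sphere, absorbed (1−a)S·πr² = emitted σ·4πr²·T⁴, so T⁴ = (1−a)S/(4σ).
T⁴ = 1.00·2.151×10⁶/(4·5.67×10⁻⁸) = 9.486×10¹² K⁴.

T ≈ 1750 K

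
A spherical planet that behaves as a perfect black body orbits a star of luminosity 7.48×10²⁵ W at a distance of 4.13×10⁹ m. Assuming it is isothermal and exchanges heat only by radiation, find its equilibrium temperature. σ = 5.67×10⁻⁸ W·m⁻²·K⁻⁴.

First find the stellar flux at distance d: S = L/(4πd²) = 7.48×10²⁵/(4π·(4.13×10⁹)²) = 3.490×10⁵ W/m².
For an isothermal sphere, absorbed (1−a)S·πr² = emitted σ·4πr²·T⁴, so T⁴ = (1−a)S/(4σ).
T⁴ = 1.00·3.490×10⁵/(4·5.67×10⁻⁸) = 1.539×10¹² K⁴.

T ≈ 1110 K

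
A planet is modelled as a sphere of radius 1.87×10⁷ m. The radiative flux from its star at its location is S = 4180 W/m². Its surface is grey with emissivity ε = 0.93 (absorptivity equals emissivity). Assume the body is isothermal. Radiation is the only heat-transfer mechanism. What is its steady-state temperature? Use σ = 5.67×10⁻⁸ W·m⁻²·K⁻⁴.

T ≈ 368 K

At equilibrium, absorbed power = emitted power.
Absorbing cross-section = πr² = 1.099×10¹⁵ m²; emitting surface = 4πr² = 4.394×10¹⁵ m² (ratio 4).
εS·A_cross = εσ·A_surf·T⁴  ⇒  T⁴ = S/(4σ)   (ε cancels).
T⁴ = 4180/(4·5.67×10⁻⁸) = 1.843×10¹⁰ K⁴.
T = (1.843×10¹⁰)^(1/4).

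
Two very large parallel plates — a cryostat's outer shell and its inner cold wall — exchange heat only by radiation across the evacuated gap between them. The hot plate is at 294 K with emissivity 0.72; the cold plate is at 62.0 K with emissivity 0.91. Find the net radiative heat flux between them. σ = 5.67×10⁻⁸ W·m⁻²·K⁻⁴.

q ≈ 284 W/m²

For two infinite grey parallel plates, q = σ(T₁⁴ − T₂⁴)/(1/ε₁ + 1/ε₂ − 1).
T₁⁴ − T₂⁴ = 7.471×10⁹ − 1.478×10⁷ = 7.456×10⁹ K⁴.
1/ε₁ + 1/ε₂ − 1 = 1.389 + 1.099 − 1 = 1.488.
q = 5.67×10⁻⁸ × 7.456×10⁹ / 1.488.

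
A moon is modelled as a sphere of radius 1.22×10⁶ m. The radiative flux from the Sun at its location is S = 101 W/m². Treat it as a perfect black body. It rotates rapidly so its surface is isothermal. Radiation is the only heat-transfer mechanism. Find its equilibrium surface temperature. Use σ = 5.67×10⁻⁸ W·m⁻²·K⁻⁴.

T ≈ 145 K

At equilibrium, absorbed power = emitted power.
Absorbing cross-section = πr² = 4.676×10¹² m²; emitting surface = 4πr² = 1.870×10¹³ m² (ratio 4).
S·A_cross = εσ·A_surf·T⁴  ⇒  T⁴ = S/(4σ).
T⁴ = 1.00·101/(4·5.67×10⁻⁸) = 4.453×10⁸ K⁴.
T = (4.453×10⁸)^(1/4).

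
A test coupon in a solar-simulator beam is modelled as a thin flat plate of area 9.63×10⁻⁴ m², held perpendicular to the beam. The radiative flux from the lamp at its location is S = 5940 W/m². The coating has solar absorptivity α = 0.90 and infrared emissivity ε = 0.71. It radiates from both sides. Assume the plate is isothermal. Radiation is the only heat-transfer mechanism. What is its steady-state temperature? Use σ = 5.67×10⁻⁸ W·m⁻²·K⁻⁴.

At equilibrium, absorbed power = emitted power.
Absorbing cross-section = A = 9.630×10⁻⁴ m²; emitting surface = 2A = 0.001926 m² (ratio 2).
αS·A_cross = εσ·A_surf·T⁴  ⇒  T⁴ = αS/(ε·2σ).
T⁴ = 0.900·5940/(0.71·2·5.67×10⁻⁸) = 6.640×10¹⁰ K⁴.
T = (6.640×10¹⁰)^(1/4).

T ≈ 508 K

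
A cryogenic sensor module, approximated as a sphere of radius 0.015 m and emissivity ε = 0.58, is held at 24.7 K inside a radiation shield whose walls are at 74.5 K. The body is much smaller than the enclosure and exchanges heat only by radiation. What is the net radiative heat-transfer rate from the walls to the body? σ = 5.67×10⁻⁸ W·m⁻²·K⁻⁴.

For a small grey body in a large enclosure: P_net = εσA(T_body⁴ − T_wall⁴).
A = 4πr² = 0.002827 m²; T_body⁴ − T_wall⁴ = 3.722×10⁵ − 3.081×10⁷ = -3.043×10⁷ K⁴.
|P_net| = 0.58·5.67×10⁻⁸·0.002827·3.043×10⁷.

P_net ≈ 0.00283 W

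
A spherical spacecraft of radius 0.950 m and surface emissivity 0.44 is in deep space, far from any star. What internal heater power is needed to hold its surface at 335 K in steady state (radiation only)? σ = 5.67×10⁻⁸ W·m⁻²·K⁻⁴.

P = εσ·4πr²·T⁴.
4πr² = 11.34 m²; T⁴ = 1.259×10¹⁰ K⁴.
P = 0.44·5.67×10⁻⁸·11.34·1.259×10¹⁰.

P ≈ 3560 W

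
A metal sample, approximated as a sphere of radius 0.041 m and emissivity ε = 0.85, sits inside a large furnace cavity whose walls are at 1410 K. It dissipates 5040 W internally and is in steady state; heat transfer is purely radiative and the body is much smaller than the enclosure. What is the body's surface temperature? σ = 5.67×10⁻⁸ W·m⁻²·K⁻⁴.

T ≈ 1730 K

For a small grey body in a large enclosure, net radiated power = εσA(T⁴ − T_w⁴).
Steady state: P = εσA(T⁴ − T_w⁴) with A = 4πr² = 0.02112 m².
T⁴ = P/(εσA) + T_w⁴ = 5040/(0.85·5.67×10⁻⁸·0.02112) + (1410)⁴
    = 4.951×10¹² + 3.953×10¹² = 8.903×10¹² K⁴.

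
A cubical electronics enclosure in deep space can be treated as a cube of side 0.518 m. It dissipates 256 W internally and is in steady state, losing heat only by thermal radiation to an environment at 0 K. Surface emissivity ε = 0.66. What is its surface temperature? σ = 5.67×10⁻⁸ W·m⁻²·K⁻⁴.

Steady state: internal power = radiated power, P = εσA T⁴.
Radiating area A = 6L² = 1.610 m².
T⁴ = P/(εσA) = 256/(0.66·5.67×10⁻⁸·1.610) = 4.249×10⁹ K⁴.
T = (4.249×10⁹)^(1/4).

T ≈ 255 K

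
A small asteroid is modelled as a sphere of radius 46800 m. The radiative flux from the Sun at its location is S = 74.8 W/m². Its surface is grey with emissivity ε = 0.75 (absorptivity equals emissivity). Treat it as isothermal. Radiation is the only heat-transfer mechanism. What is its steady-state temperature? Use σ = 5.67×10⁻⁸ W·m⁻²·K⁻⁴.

T ≈ 135 K

At equilibrium, absorbed power = emitted power.
Absorbing cross-section = πr² = 6.881×10⁹ m²; emitting surface = 4πr² = 2.752×10¹⁰ m² (ratio 4).
εS·A_cross = εσ·A_surf·T⁴  ⇒  T⁴ = S/(4σ)   (ε cancels).
T⁴ = 74.8/(4·5.67×10⁻⁸) = 3.298×10⁸ K⁴.
T = (3.298×10⁸)^(1/4).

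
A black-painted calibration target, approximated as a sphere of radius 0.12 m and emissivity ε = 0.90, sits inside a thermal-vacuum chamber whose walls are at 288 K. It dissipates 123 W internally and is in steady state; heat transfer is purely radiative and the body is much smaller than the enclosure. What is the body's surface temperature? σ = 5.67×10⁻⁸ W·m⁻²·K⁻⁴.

For a small grey body in a large enclosure, net radiated power = εσA(T⁴ − T_w⁴).
Steady state: P = εσA(T⁴ − T_w⁴) with A = 4πr² = 0.1810 m².
T⁴ = P/(εσA) + T_w⁴ = 123/(0.90·5.67×10⁻⁸·0.1810) + (288)⁴
    = 1.332×10¹⁰ + 6.880×10⁹ = 2.020×10¹⁰ K⁴.

T ≈ 377 K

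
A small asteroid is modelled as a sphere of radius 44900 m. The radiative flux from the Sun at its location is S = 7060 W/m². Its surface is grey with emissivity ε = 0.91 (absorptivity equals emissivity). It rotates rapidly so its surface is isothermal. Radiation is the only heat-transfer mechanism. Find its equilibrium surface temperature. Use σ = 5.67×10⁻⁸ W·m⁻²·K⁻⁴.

T ≈ 420 K

At equilibrium, absorbed power = emitted power.
Absorbing cross-section = πr² = 6.333×10⁹ m²; emitting surface = 4πr² = 2.533×10¹⁰ m² (ratio 4).
εS·A_cross = εσ·A_surf·T⁴  ⇒  T⁴ = S/(4σ)   (ε cancels).
T⁴ = 7060/(4·5.67×10⁻⁸) = 3.113×10¹⁰ K⁴.
T = (3.113×10¹⁰)^(1/4).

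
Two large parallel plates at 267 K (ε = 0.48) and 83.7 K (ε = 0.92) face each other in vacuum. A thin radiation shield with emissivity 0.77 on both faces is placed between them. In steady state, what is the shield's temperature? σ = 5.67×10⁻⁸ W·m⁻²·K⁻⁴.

In steady state the net flux on the hot side equals that on the cold side.
σ(T₁⁴−T_s⁴)/D₁ = σ(T_s⁴−T₂⁴)/D₂, with D₁ = 1/ε₁+1/ε_s−1 = 2.382, D₂ = 1/ε_s+1/ε₂−1 = 1.386.
Solve for T_s⁴: T_s⁴ = (D₂·T₁⁴ + D₁·T₂⁴)/(D₁+D₂) = 1.900×10⁹ K⁴.

T_s ≈ 209 K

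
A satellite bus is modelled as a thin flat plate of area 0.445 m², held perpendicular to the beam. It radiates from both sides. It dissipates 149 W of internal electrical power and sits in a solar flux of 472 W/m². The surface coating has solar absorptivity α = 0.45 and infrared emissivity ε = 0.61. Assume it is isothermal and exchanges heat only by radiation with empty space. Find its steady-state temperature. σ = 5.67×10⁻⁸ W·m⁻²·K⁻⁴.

At steady state, absorbed solar power + internal power = radiated power.
Absorbed: α·S·A_cross = 0.45·472·0.4450 = 94.52 W (cross-section A).
Total input = 94.52 + 149 = 243.5 W.
Radiated: εσ·A_surf·T⁴ with A_surf = 2A = 0.8900 m².
T⁴ = 243.5/(0.61·5.67×10⁻⁸·0.8900) = 7.911×10⁹ K⁴.

T ≈ 298 K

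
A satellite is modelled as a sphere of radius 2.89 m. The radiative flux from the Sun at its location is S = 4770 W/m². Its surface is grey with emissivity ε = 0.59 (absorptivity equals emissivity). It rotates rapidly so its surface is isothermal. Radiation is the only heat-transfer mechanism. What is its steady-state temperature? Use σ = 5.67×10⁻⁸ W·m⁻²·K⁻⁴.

At equilibrium, absorbed power = emitted power.
Absorbing cross-section = πr² = 26.24 m²; emitting surface = 4πr² = 105.0 m² (ratio 4).
εS·A_cross = εσ·A_surf·T⁴  ⇒  T⁴ = S/(4σ)   (ε cancels).
T⁴ = 4770/(4·5.67×10⁻⁸) = 2.103×10¹⁰ K⁴.
T = (2.103×10¹⁰)^(1/4).

T ≈ 381 K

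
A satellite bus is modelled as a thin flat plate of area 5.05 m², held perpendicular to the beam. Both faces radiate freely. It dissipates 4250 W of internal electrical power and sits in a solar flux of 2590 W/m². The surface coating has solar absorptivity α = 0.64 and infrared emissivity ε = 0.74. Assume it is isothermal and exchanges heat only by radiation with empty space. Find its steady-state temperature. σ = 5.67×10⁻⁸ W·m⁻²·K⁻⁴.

At steady state, absorbed solar power + internal power = radiated power.
Absorbed: α·S·A_cross = 0.64·2590·5.050 = 8371 W (cross-section A).
Total input = 8371 + 4250 = 12620 W.
Radiated: εσ·A_surf·T⁴ with A_surf = 2A = 10.10 m².
T⁴ = 12620/(0.74·5.67×10⁻⁸·10.10) = 2.978×10¹⁰ K⁴.

T ≈ 415 K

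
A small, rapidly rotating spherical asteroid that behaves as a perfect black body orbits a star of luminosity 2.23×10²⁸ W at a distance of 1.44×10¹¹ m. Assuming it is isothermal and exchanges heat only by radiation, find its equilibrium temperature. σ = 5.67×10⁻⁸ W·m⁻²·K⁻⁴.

First find the stellar flux at distance d: S = L/(4πd²) = 2.23×10²⁸/(4π·(1.44×10¹¹)²) = 85580 W/m².
For an isothermal sphere, absorbed (1−a)S·πr² = emitted σ·4πr²·T⁴, so T⁴ = (1−a)S/(4σ).
T⁴ = 1.00·85580/(4·5.67×10⁻⁸) = 3.773×10¹¹ K⁴.

T ≈ 784 K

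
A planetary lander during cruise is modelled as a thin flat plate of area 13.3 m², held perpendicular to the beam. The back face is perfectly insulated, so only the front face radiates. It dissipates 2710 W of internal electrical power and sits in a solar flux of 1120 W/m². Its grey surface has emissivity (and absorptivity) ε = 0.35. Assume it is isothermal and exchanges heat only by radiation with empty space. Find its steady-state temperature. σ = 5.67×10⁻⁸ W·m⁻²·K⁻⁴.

T ≈ 416 K

At steady state, absorbed solar power + internal power = radiated power.
Absorbed: α·S·A_cross = 0.35·1120·13.30 = 5214 W (cross-section A).
Total input = 5214 + 2710 = 7924 W.
Radiated: εσ·A_surf·T⁴ with A_surf = A = 13.30 m².
T⁴ = 7924/(0.35·5.67×10⁻⁸·13.30) = 3.002×10¹⁰ K⁴.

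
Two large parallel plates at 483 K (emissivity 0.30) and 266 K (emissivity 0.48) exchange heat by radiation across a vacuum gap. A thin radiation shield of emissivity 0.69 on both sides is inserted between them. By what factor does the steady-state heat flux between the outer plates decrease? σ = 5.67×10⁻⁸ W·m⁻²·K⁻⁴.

factor ≈ 1.43

Without shield: q₀ = σΔ(T⁴)/(1/ε₁+1/ε₂−1) with denominator 4.417.
With shield the two gaps are in series; the resistances add: (1/ε₁+1/ε_s−1)+(1/ε_s+1/ε₂−1) = 3.783+2.533 = 6.315.
Heat-flux ratio q₀/q = 6.315/4.417.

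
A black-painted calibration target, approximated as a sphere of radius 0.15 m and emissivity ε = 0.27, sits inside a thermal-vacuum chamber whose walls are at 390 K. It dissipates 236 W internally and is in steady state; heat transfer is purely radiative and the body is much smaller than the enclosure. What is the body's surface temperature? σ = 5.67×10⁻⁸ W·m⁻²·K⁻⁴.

T ≈ 528 K

For a small grey body in a large enclosure, net radiated power = εσA(T⁴ − T_w⁴).
Steady state: P = εσA(T⁴ − T_w⁴) with A = 4πr² = 0.2827 m².
T⁴ = P/(εσA) + T_w⁴ = 236/(0.27·5.67×10⁻⁸·0.2827) + (390)⁴
    = 5.452×10¹⁰ + 2.313×10¹⁰ = 7.766×10¹⁰ K⁴.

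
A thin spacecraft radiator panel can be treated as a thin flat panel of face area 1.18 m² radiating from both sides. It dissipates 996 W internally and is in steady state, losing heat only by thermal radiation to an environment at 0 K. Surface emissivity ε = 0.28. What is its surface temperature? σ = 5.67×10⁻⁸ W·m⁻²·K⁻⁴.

T ≈ 404 K

Steady state: internal power = radiated power, P = εσA T⁴.
Radiating area A = 2·1.18 = 2.360 m².
T⁴ = P/(εσA) = 996/(0.28·5.67×10⁻⁸·2.360) = 2.658×10¹⁰ K⁴.
T = (2.658×10¹⁰)^(1/4).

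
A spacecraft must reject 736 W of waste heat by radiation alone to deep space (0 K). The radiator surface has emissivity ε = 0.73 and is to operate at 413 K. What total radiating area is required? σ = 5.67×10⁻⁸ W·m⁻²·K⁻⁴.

A ≈ 0.611 m²

P = εσA T⁴ ⇒ A = P/(εσT⁴).
T⁴ = 2.909×10¹⁰ K⁴.
A = 736/(0.73 × 5.67×10⁻⁸ × 2.909×10¹⁰).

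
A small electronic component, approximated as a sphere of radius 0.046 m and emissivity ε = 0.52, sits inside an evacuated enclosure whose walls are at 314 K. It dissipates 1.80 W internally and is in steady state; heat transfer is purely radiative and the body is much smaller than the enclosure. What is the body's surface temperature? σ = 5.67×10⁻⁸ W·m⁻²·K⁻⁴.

For a small grey body in a large enclosure, net radiated power = εσA(T⁴ − T_w⁴).
Steady state: P = εσA(T⁴ − T_w⁴) with A = 4πr² = 0.02659 m².
T⁴ = P/(εσA) + T_w⁴ = 1.80/(0.52·5.67×10⁻⁸·0.02659) + (314)⁴
    = 2.296×10⁹ + 9.721×10⁹ = 1.202×10¹⁰ K⁴.

T ≈ 331 K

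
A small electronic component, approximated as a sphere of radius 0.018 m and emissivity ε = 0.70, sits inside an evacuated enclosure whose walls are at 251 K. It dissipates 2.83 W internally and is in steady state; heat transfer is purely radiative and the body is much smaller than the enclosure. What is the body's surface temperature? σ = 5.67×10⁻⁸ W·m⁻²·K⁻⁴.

T ≈ 383 K

For a small grey body in a large enclosure, net radiated power = εσA(T⁴ − T_w⁴).
Steady state: P = εσA(T⁴ − T_w⁴) with A = 4πr² = 0.004072 m².
T⁴ = P/(εσA) + T_w⁴ = 2.83/(0.70·5.67×10⁻⁸·0.004072) + (251)⁴
    = 1.751×10¹⁰ + 3.969×10⁹ = 2.148×10¹⁰ K⁴.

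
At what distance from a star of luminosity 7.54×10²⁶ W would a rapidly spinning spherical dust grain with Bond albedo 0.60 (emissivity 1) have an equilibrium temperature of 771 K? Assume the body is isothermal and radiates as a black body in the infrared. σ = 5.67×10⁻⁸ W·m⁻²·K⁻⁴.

For an isothermal black-emitting sphere, (1−a)S·πr² = σ·4πr²·T⁴ ⇒ S = 4σT⁴/(1−a).
S = 4·5.67×10⁻⁸·(771)⁴/0.400 = 2.004×10⁵ W/m².
Flux falls as S = L/(4πd²), so d = √(L/(4πS)) = √(7.54×10²⁶/(4π·2.004×10⁵)).

d ≈ 1.73×10¹⁰ m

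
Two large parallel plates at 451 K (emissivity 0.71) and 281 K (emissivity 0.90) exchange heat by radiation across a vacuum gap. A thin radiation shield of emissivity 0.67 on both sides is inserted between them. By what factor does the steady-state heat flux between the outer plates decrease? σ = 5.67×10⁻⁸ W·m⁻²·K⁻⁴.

factor ≈ 2.31

Without shield: q₀ = σΔ(T⁴)/(1/ε₁+1/ε₂−1) with denominator 1.520.
With shield the two gaps are in series; the resistances add: (1/ε₁+1/ε_s−1)+(1/ε_s+1/ε₂−1) = 1.901+1.604 = 3.505.
Heat-flux ratio q₀/q = 3.505/1.520.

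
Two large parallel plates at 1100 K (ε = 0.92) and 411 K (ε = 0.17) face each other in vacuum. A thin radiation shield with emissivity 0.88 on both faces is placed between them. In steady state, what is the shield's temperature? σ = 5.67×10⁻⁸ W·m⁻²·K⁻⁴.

In steady state the net flux on the hot side equals that on the cold side.
σ(T₁⁴−T_s⁴)/D₁ = σ(T_s⁴−T₂⁴)/D₂, with D₁ = 1/ε₁+1/ε_s−1 = 1.223, D₂ = 1/ε_s+1/ε₂−1 = 6.019.
Solve for T_s⁴: T_s⁴ = (D₂·T₁⁴ + D₁·T₂⁴)/(D₁+D₂) = 1.222×10¹² K⁴.

T_s ≈ 1050 K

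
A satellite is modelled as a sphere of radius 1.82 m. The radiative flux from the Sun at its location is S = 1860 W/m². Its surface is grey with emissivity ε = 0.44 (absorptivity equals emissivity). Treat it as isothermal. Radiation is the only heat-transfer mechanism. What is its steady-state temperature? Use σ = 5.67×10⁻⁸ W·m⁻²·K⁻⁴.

T ≈ 301 K

At equilibrium, absorbed power = emitted power.
Absorbing cross-section = πr² = 10.41 m²; emitting surface = 4πr² = 41.62 m² (ratio 4).
εS·A_cross = εσ·A_surf·T⁴  ⇒  T⁴ = S/(4σ)   (ε cancels).
T⁴ = 1860/(4·5.67×10⁻⁸) = 8.201×10⁹ K⁴.
T = (8.201×10⁹)^(1/4).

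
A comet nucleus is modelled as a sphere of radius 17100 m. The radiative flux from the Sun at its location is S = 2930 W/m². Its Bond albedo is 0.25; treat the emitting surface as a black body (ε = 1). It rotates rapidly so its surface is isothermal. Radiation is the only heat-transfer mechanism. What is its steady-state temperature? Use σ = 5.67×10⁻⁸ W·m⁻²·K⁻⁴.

At equilibrium, absorbed power = emitted power.
Absorbing cross-section = πr² = 9.186×10⁸ m²; emitting surface = 4πr² = 3.675×10⁹ m² (ratio 4).
(1−a)S·A_cross = εσ·A_surf·T⁴  ⇒  T⁴ = (1−a)S/(4σ).
T⁴ = 0.750·2930/(4·5.67×10⁻⁸) = 9.689×10⁹ K⁴.
T = (9.689×10⁹)^(1/4).

T ≈ 314 K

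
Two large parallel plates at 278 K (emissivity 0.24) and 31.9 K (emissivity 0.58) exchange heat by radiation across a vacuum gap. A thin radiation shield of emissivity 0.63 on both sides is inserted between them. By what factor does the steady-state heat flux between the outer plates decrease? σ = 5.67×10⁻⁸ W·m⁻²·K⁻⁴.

factor ≈ 1.44

Without shield: q₀ = σΔ(T⁴)/(1/ε₁+1/ε₂−1) with denominator 4.891.
With shield the two gaps are in series; the resistances add: (1/ε₁+1/ε_s−1)+(1/ε_s+1/ε₂−1) = 4.754+2.311 = 7.065.
Heat-flux ratio q₀/q = 7.065/4.891.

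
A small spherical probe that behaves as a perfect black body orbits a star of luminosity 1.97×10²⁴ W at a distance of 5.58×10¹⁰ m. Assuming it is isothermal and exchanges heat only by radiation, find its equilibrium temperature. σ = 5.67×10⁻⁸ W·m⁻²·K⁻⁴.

T ≈ 122 K

First find the stellar flux at distance d: S = L/(4πd²) = 1.97×10²⁴/(4π·(5.58×10¹⁰)²) = 50.35 W/m².
For an isothermal sphere, absorbed (1−a)S·πr² = emitted σ·4πr²·T⁴, so T⁴ = (1−a)S/(4σ).
T⁴ = 1.00·50.35/(4·5.67×10⁻⁸) = 2.220×10⁸ K⁴.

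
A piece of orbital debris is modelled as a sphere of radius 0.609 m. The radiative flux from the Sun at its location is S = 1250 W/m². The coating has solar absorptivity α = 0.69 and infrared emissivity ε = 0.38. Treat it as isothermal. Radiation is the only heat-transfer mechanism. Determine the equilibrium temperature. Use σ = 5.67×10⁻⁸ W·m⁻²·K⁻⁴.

T ≈ 316 K

At equilibrium, absorbed power = emitted power.
Absorbing cross-section = πr² = 1.165 m²; emitting surface = 4πr² = 4.661 m² (ratio 4).
αS·A_cross = εσ·A_surf·T⁴  ⇒  T⁴ = αS/(ε·4σ).
T⁴ = 0.690·1250/(0.38·4·5.67×10⁻⁸) = 1.001×10¹⁰ K⁴.
T = (1.001×10¹⁰)^(1/4).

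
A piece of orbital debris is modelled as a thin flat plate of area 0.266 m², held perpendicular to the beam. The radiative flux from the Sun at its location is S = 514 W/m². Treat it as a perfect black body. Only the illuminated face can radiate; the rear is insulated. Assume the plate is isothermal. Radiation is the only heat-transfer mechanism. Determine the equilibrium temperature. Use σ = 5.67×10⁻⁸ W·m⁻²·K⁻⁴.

At equilibrium, absorbed power = emitted power.
Absorbing cross-section = A = 0.2660 m²; emitting surface = A = 0.2660 m² (ratio 1).
S·A_cross = εσ·A_surf·T⁴  ⇒  T⁴ = S/(1σ).
T⁴ = 1.00·514/(1·5.67×10⁻⁸) = 9.065×10⁹ K⁴.
T = (9.065×10⁹)^(1/4).

T ≈ 309 K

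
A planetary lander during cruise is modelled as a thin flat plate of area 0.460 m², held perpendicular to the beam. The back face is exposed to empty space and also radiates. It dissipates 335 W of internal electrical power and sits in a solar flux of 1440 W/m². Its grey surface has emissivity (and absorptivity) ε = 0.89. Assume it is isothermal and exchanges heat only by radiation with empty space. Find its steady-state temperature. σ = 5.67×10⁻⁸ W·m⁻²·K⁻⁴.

At steady state, absorbed solar power + internal power = radiated power.
Absorbed: α·S·A_cross = 0.89·1440·0.4600 = 589.5 W (cross-section A).
Total input = 589.5 + 335 = 924.5 W.
Radiated: εσ·A_surf·T⁴ with A_surf = 2A = 0.9200 m².
T⁴ = 924.5/(0.89·5.67×10⁻⁸·0.9200) = 1.991×10¹⁰ K⁴.

T ≈ 376 K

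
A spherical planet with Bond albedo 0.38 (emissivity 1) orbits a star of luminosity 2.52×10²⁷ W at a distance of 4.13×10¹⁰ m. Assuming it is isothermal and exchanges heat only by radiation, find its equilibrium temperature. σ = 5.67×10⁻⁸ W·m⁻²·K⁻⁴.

First find the stellar flux at distance d: S = L/(4πd²) = 2.52×10²⁷/(4π·(4.13×10¹⁰)²) = 1.176×10⁵ W/m².
For an isothermal sphere, absorbed (1−a)S·πr² = emitted σ·4πr²·T⁴, so T⁴ = (1−a)S/(4σ).
T⁴ = 0.620·1.176×10⁵/(4·5.67×10⁻⁸) = 3.214×10¹¹ K⁴.

T ≈ 753 K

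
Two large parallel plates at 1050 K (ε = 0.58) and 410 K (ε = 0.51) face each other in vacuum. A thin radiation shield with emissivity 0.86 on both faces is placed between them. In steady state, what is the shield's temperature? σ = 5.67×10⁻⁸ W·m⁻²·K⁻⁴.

In steady state the net flux on the hot side equals that on the cold side.
σ(T₁⁴−T_s⁴)/D₁ = σ(T_s⁴−T₂⁴)/D₂, with D₁ = 1/ε₁+1/ε_s−1 = 1.887, D₂ = 1/ε_s+1/ε₂−1 = 2.124.
Solve for T_s⁴: T_s⁴ = (D₂·T₁⁴ + D₁·T₂⁴)/(D₁+D₂) = 6.569×10¹¹ K⁴.

T_s ≈ 900 K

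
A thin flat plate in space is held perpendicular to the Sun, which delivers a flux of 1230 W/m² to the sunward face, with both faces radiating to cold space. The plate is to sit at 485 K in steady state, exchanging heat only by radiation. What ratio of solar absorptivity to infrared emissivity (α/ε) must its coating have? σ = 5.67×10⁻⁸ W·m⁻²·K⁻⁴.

α/ε ≈ 5.10

Balance: αS·A = εσ·2A·T⁴ ⇒ α/ε = 2σT⁴/S.
α/ε = 2·5.67×10⁻⁸·(485)⁴/1230 = 2·5.67×10⁻⁸·5.533×10¹⁰/1230.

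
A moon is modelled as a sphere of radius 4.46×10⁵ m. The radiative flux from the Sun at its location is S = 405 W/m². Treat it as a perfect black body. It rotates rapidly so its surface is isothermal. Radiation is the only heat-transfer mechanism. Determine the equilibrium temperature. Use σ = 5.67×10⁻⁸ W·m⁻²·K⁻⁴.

T ≈ 206 K

At equilibrium, absorbed power = emitted power.
Absorbing cross-section = πr² = 6.249×10¹¹ m²; emitting surface = 4πr² = 2.500×10¹² m² (ratio 4).
S·A_cross = εσ·A_surf·T⁴  ⇒  T⁴ = S/(4σ).
T⁴ = 1.00·405/(4·5.67×10⁻⁸) = 1.786×10⁹ K⁴.
T = (1.786×10⁹)^(1/4).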